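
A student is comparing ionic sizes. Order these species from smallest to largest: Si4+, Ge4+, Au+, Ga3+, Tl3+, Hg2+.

Si4+ < Ge4+ < Ga3+ < Tl3+ < Hg2+ < Au+

Tabulating Z and e⁻: Si4+ has 10 e⁻ (Z=14), Ge4+ has 28 e⁻ (Z=32), Ga3+ has 28 e⁻ (Z=31), Tl3+ has 78 e⁻ (Z=81), Hg2+ has 78 e⁻ (Z=80), Au+ has 78 e⁻ (Z=79). Si4+ < Ge4+ (same group, 1 shell fewer); Ge4+ < Ga3+ (both 28 e⁻, Z=32>31); Ga3+ < Tl3+ (same group, 2 shells fewer); Tl3+ < Hg2+ (isoelectronic, higher Z=81 is smaller); Hg2+ < Au+ (isoelectronic, higher Z=80 is smaller).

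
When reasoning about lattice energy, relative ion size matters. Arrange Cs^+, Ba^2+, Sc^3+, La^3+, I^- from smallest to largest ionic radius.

Sc^3+ < La^3+ < Ba^2+ < Cs^+ < I^-

Sc^3+ (Z=21, 18 e⁻), La^3+ (Z=57, 54 e⁻), Ba^2+ (Z=56, 54 e⁻), Cs^+ (Z=55, 54 e⁻), I^- (Z=53, 54 e⁻). Sc^3+ < La^3+ (same group, period 4 vs 6); La^3+ < Ba^2+ (both 54 e⁻, Z=57>56); Ba^2+ < Cs^+ (isoelectronic, higher Z=56 is smaller); Cs^+ < I^- (both 54 e⁻, Z=55>53).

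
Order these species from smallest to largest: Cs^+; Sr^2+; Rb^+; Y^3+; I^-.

Tabulating Z and e⁻: Y^3+ (Z=39, 36 e⁻), Sr^2+ (Z=38, 36 e⁻), Rb^+ (Z=37, 36 e⁻), Cs^+ (Z=55, 54 e⁻), I^- (Z=53, 54 e⁻). Y^3+ < Sr^2+ (both 36 e⁻, Z=39>38); Sr^2+ < Rb^+ (both 36 e⁻, Z=38>37); Rb^+ < Cs^+ (same group, period 5 vs 6); Cs^+ < I^- (isoelectronic, higher Z=55 is smaller).

Y^3+ < Sr^2+ < Rb^+ < Cs^+ < I^-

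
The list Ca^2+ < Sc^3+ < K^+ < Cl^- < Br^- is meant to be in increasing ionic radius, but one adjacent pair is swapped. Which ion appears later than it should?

Sc^3+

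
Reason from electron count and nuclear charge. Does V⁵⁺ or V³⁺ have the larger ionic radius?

For a single element, ionic radius drops as positive charge rises — V⁵⁺ < V³⁺.

V³⁺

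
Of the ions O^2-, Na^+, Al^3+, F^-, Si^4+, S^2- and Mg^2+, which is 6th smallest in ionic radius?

O^2-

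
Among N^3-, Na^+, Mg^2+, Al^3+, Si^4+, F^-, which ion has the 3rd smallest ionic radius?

Mg^2+

These species are isoelectronic with 10 electrons. The only difference is the number of protons: Si^4+ (Z=14), Al^3+ (Z=13), Mg^2+ (Z=12), Na^+ (Z=11), F^- (Z=9), N^3- (Z=7). The strongest nuclear pull (Si^4+) gives the smallest ion.
That gives Si^4+ < Al^3+ < Mg^2+ < Na^+ < F^- < N^3-. From the smallest end, number 3 is Mg^2+.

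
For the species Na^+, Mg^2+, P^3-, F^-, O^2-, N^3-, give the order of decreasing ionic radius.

P^3- > N^3- > O^2- > F^- > Na^+ > Mg^2+

Tabulating Z and e⁻: Mg^2+ has 10 e⁻ (Z=12), Na^+ has 10 e⁻ (Z=11), F^- has 10 e⁻ (Z=9), O^2- has 10 e⁻ (Z=8), N^3- has 10 e⁻ (Z=7), P^3- has 18 e⁻ (Z=15). Mg^2+ < Na^+ (isoelectronic, higher Z=12 is smaller); Na^+ < F^- (isoelectronic, higher Z=11 is smaller); F^- < O^2- (isoelectronic, higher Z=9 is smaller); O^2- < N^3- (both 10 e⁻, Z=8>7); N^3- < P^3- (same group, 1 shell fewer).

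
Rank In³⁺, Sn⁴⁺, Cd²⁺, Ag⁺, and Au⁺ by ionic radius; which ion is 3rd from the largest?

Work out protons and electrons: Sn⁴⁺: 46 e⁻, Z=50, In³⁺: 46 e⁻, Z=49, Cd²⁺: 46 e⁻, Z=48, Ag⁺: 46 e⁻, Z=47, Au⁺: 78 e⁻, Z=79. Sn⁴⁺ < In³⁺ (isoelectronic, higher Z=50 is smaller); In³⁺ < Cd²⁺ (both 46 e⁻, Z=49>48); Cd²⁺ < Ag⁺ (isoelectronic, higher Z=48 is smaller); Ag⁺ < Au⁺ (same group, period 5 vs 6).
Ordering: Sn⁴⁺ < In³⁺ < Cd²⁺ < Ag⁺ < Au⁺. The 3rd largest is Cd²⁺.

Cd²⁺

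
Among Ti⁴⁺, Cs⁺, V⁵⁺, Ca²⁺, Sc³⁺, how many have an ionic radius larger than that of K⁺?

V⁵⁺: 18 e⁻, Z=23, Ti⁴⁺: 18 e⁻, Z=22, Sc³⁺: 18 e⁻, Z=21, Ca²⁺: 18 e⁻, Z=20, K⁺: 18 e⁻, Z=19, Cs⁺: 54 e⁻, Z=55. V⁵⁺ < Ti⁴⁺ (isoelectronic, higher Z=23 is smaller); Ti⁴⁺ < Sc³⁺ (both 18 e⁻, Z=22>21); Sc³⁺ < Ca²⁺ (both 18 e⁻, Z=21>20); Ca²⁺ < K⁺ (isoelectronic, higher Z=20 is smaller); K⁺ < Cs⁺ (same group, 2 shells fewer).
Placing each against K⁺: smaller — V⁵⁺, Ti⁴⁺, Sc³⁺, Ca²⁺; larger — Cs⁺. So 1 is larger.

1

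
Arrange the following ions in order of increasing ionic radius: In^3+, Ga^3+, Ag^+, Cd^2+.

Ga^3+ < In^3+ < Cd^2+ < Ag^+

Electron counts and nuclear charges: Ga^3+ has 28 e⁻ (Z=31), In^3+ has 46 e⁻ (Z=49), Cd^2+ has 46 e⁻ (Z=48), Ag^+ has 46 e⁻ (Z=47). Ga^3+ < In^3+ (same group, 1 shell fewer); In^3+ < Cd^2+ (isoelectronic, higher Z=49 is smaller); Cd^2+ < Ag^+ (isoelectronic, higher Z=48 is smaller).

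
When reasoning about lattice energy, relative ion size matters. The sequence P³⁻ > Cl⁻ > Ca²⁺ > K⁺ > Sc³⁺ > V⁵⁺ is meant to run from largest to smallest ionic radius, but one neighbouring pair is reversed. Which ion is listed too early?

The pair Ca²⁺, K⁺ is the wrong way round — Ca²⁺ and K⁺ share 18 electrons; the higher nuclear charge on Ca (Z=20) contracts it more, so Ca²⁺ < K⁺. All other adjacent pairs agree with periodic trends, so Ca²⁺ is the misplaced ion.

Ca²⁺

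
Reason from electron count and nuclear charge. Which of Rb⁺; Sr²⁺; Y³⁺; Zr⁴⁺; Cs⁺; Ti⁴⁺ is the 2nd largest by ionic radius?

Electron counts and nuclear charges: Ti⁴⁺: 18 e⁻, Z=22, Zr⁴⁺: 36 e⁻, Z=40, Y³⁺: 36 e⁻, Z=39, Sr²⁺: 36 e⁻, Z=38, Rb⁺: 36 e⁻, Z=37, Cs⁺: 54 e⁻, Z=55. Ti⁴⁺ < Zr⁴⁺ (same group, period 4 vs 5); Zr⁴⁺ < Y³⁺ (isoelectronic, higher Z=40 is smaller); Y³⁺ < Sr²⁺ (both 36 e⁻, Z=39>38); Sr²⁺ < Rb⁺ (isoelectronic, higher Z=38 is smaller); Rb⁺ < Cs⁺ (same group, 1 shell fewer).
That gives Ti⁴⁺ < Zr⁴⁺ < Y³⁺ < Sr²⁺ < Rb⁺ < Cs⁺. From the largest end, number 2 is Rb⁺.

Rb⁺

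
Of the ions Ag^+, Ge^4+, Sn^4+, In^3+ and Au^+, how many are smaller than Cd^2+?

3

First list Z and electron count for each: Ge^4+ has 28 e⁻ (Z=32), Sn^4+ has 46 e⁻ (Z=50), In^3+ has 46 e⁻ (Z=49), Cd^2+ has 46 e⁻ (Z=48), Ag^+ has 46 e⁻ (Z=47), Au^+ has 78 e⁻ (Z=79). Ge^4+ < Sn^4+ (same group, period 4 vs 5); Sn^4+ < In^3+ (isoelectronic, higher Z=50 is smaller); In^3+ < Cd^2+ (isoelectronic, higher Z=49 is smaller); Cd^2+ < Ag^+ (both 46 e⁻, Z=48>47); Ag^+ < Au^+ (same group, period 5 vs 6).
Placing each against Cd^2+: smaller — Ge^4+, Sn^4+, In^3+; larger — Ag^+, Au^+. So 3 are smaller.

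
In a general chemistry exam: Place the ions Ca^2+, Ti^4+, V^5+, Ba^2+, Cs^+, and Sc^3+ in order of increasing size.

V^5+ < Ti^4+ < Sc^3+ < Ca^2+ < Ba^2+ < Cs^+

V^5+ has 18 e⁻ (Z=23), Ti^4+ has 18 e⁻ (Z=22), Sc^3+ has 18 e⁻ (Z=21), Ca^2+ has 18 e⁻ (Z=20), Ba^2+ has 54 e⁻ (Z=56), Cs^+ has 54 e⁻ (Z=55). V^5+ < Ti^4+ (isoelectronic, higher Z=23 is smaller); Ti^4+ < Sc^3+ (both 18 e⁻, Z=22>21); Sc^3+ < Ca^2+ (both 18 e⁻, Z=21>20); Ca^2+ < Ba^2+ (same group, period 4 vs 6); Ba^2+ < Cs^+ (both 54 e⁻, Z=56>55).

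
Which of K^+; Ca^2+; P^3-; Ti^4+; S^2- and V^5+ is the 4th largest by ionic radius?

Each ion has 18 electrons. The ranking follows nuclear charge in reverse — greater Z gives a smaller radius. V^5+ (Z=23), Ti^4+ (Z=22), Ca^2+ (Z=20), K^+ (Z=19), S^2- (Z=16), P^3- (Z=15).
Full ascending order: V^5+ < Ti^4+ < Ca^2+ < K^+ < S^2- < P^3-. Counting from the largest, position 4 is Ca^2+.

Ca^2+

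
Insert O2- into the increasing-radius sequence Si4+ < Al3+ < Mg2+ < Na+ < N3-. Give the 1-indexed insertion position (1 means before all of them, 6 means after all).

Each ion has 10 electrons. The ranking follows nuclear charge in reverse — greater Z gives a smaller radius. Si4+ (Z=14), Al3+ (Z=13), Mg2+ (Z=12), Na+ (Z=11), O2- (Z=8), N3- (Z=7).
Putting O2- in gives Si4+ < Al3+ < Mg2+ < Na+ < O2- < N3-; it lands at slot 5.

5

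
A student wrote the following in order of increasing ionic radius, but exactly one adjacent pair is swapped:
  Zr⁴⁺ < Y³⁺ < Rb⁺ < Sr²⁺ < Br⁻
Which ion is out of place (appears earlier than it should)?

Check each adjacent pair. Rb⁺ and Sr²⁺ are reversed: they are isoelectronic (36 e⁻) and Sr has more protons than Rb (38 vs 37), making Sr²⁺ smaller. No other neighbouring pair contradicts the periodic trends, so Rb⁺ is the ion listed too early.

Rb⁺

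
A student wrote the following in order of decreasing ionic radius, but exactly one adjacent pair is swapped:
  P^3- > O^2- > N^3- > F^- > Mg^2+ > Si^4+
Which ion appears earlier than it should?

O^2-

Scanning neighbour by neighbour, only O^2-/N^3- violates a trend: O^2- and N^3- share 10 electrons; the higher nuclear charge on O (Z=8) contracts it more, so O^2- < N^3-. That makes O^2- the one sitting a position early relative to where it belongs.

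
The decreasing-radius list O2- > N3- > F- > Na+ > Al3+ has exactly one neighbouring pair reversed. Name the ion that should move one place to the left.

N3-

Check each adjacent pair. O2- and N3- are reversed: O2- and N3- share 10 electrons; the higher nuclear charge on O (Z=8) contracts it more, so O2- < N3-. No other neighbouring pair contradicts the periodic trends, so N3- is the ion listed too late.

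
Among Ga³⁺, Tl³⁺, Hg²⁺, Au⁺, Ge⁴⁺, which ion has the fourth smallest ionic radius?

First list Z and electron count for each: Ge⁴⁺: 28 e⁻, Z=32, Ga³⁺: 28 e⁻, Z=31, Tl³⁺: 78 e⁻, Z=81, Hg²⁺: 78 e⁻, Z=80, Au⁺: 78 e⁻, Z=79. Ge⁴⁺ < Ga³⁺ (both 28 e⁻, Z=32>31); Ga³⁺ < Tl³⁺ (same group, 2 shells fewer); Tl³⁺ < Hg²⁺ (both 78 e⁻, Z=81>80); Hg²⁺ < Au⁺ (both 78 e⁻, Z=80>79).
Ordering: Ge⁴⁺ < Ga³⁺ < Tl³⁺ < Hg²⁺ < Au⁺. The fourth smallest is Hg²⁺.

Hg²⁺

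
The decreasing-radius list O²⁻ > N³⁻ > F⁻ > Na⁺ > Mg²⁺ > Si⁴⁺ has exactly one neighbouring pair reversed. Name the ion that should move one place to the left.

The pair O²⁻, N³⁻ is the wrong way round — both have 10 electrons but Z(O)=8 > Z(N)=7, so O²⁻ should be the smaller of the two. All other adjacent pairs agree with periodic trends, so N³⁻ is the misplaced ion.

N³⁻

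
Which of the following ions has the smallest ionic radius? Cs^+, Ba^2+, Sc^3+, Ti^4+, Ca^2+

Ti^4+

First list Z and electron count for each: Ti^4+ has 18 e⁻ (Z=22), Sc^3+ has 18 e⁻ (Z=21), Ca^2+ has 18 e⁻ (Z=20), Ba^2+ has 54 e⁻ (Z=56), Cs^+ has 54 e⁻ (Z=55). Ti^4+ < Sc^3+ (isoelectronic, higher Z=22 is smaller); Sc^3+ < Ca^2+ (isoelectronic, higher Z=21 is smaller); Ca^2+ < Ba^2+ (same group, 2 shells fewer); Ba^2+ < Cs^+ (both 54 e⁻, Z=56>55).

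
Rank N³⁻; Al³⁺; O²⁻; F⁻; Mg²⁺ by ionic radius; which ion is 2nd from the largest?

O²⁻

Isoelectronic series (10 e⁻ each). Size is set by nuclear charge: more protons means a smaller ion. Al³⁺ (Z=13), Mg²⁺ (Z=12), F⁻ (Z=9), O²⁻ (Z=8), N³⁻ (Z=7).
Full ascending order: Al³⁺ < Mg²⁺ < F⁻ < O²⁻ < N³⁻. Counting from the largest, position 2 is O²⁻.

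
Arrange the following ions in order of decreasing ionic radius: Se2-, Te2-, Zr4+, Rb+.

Work out protons and electrons: Zr4+: 36 e⁻, Z=40, Rb+: 36 e⁻, Z=37, Se2-: 36 e⁻, Z=34, Te2-: 54 e⁻, Z=52. Zr4+ < Rb+ (both 36 e⁻, Z=40>37); Rb+ < Se2- (both 36 e⁻, Z=37>34); Se2- < Te2- (same group, 1 shell fewer).

Te2- > Se2- > Rb+ > Zr4+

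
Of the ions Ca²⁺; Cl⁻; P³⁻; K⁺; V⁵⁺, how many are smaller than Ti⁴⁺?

1

These species are isoelectronic with 18 electrons. The only difference is the number of protons: V⁵⁺ (Z=23), Ti⁴⁺ (Z=22), Ca²⁺ (Z=20), K⁺ (Z=19), Cl⁻ (Z=17), P³⁻ (Z=15). The strongest nuclear pull (V⁵⁺) gives the smallest ion.
Placing each against Ti⁴⁺: smaller — V⁵⁺; larger — Ca²⁺, K⁺, Cl⁻, P³⁻. That's 1.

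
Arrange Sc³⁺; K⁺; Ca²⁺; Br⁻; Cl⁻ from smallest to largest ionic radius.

Sc³⁺ < Ca²⁺ < K⁺ < Cl⁻ < Br⁻

First list Z and electron count for each: Sc³⁺ has 18 e⁻ (Z=21), Ca²⁺ has 18 e⁻ (Z=20), K⁺ has 18 e⁻ (Z=19), Cl⁻ has 18 e⁻ (Z=17), Br⁻ has 36 e⁻ (Z=35). Sc³⁺ < Ca²⁺ (both 18 e⁻, Z=21>20); Ca²⁺ < K⁺ (isoelectronic, higher Z=20 is smaller); K⁺ < Cl⁻ (isoelectronic, higher Z=19 is smaller); Cl⁻ < Br⁻ (same group, period 3 vs 4).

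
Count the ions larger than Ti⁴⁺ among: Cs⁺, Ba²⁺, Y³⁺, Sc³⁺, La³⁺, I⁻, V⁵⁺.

Work out protons and electrons: V⁵⁺ (Z=23, 18 e⁻), Ti⁴⁺ (Z=22, 18 e⁻), Sc³⁺ (Z=21, 18 e⁻), Y³⁺ (Z=39, 36 e⁻), La³⁺ (Z=57, 54 e⁻), Ba²⁺ (Z=56, 54 e⁻), Cs⁺ (Z=55, 54 e⁻), I⁻ (Z=53, 54 e⁻). V⁵⁺ < Ti⁴⁺ (isoelectronic, higher Z=23 is smaller); Ti⁴⁺ < Sc³⁺ (isoelectronic, higher Z=22 is smaller); Sc³⁺ < Y³⁺ (same group, 1 shell fewer); Y³⁺ < La³⁺ (same group, period 5 vs 6); La³⁺ < Ba²⁺ (isoelectronic, higher Z=57 is smaller); Ba²⁺ < Cs⁺ (isoelectronic, higher Z=56 is smaller); Cs⁺ < I⁻ (both 54 e⁻, Z=55>53).
Ordering all of them (including Ti⁴⁺) by radius gives V⁵⁺ < Ti⁴⁺ < Sc³⁺ < Y³⁺ < La³⁺ < Ba²⁺ < Cs⁺ < I⁻. That's 6.

6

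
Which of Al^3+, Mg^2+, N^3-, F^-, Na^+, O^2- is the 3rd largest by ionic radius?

F^-

All of these have 10 electrons (isoelectronic). With the same electron cloud, the ion with the most protons pulls it in tightest. Nuclear charges: Al^3+ (Z=13), Mg^2+ (Z=12), Na^+ (Z=11), F^- (Z=9), O^2- (Z=8), N^3- (Z=7). Highest Z is smallest.
So the order is Al^3+ < Mg^2+ < Na^+ < F^- < O^2- < N^3-; the 3rd-largest ion is F^-.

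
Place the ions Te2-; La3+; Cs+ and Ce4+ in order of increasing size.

Ce4+ < La3+ < Cs+ < Te2-

Each ion has 54 electrons. The ranking follows nuclear charge in reverse — greater Z gives a smaller radius. Ce4+ (Z=58), La3+ (Z=57), Cs+ (Z=55), Te2- (Z=52).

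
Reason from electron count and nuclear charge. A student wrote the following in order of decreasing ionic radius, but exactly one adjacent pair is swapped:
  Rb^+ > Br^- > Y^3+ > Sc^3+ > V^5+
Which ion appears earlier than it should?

Rb^+

The pair Rb^+, Br^- is the wrong way round — they are isoelectronic (36 e⁻) and Rb has more protons than Br (37 vs 35), making Rb^+ smaller. All other adjacent pairs agree with periodic trends, so Rb^+ is the misplaced ion.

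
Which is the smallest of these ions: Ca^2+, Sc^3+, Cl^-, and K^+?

All of these have 18 electrons (isoelectronic). With the same electron cloud, the ion with the most protons pulls it in tightest. Nuclear charges: Sc^3+ (Z=21), Ca^2+ (Z=20), K^+ (Z=19), Cl^- (Z=17). Highest Z is smallest.

Sc^3+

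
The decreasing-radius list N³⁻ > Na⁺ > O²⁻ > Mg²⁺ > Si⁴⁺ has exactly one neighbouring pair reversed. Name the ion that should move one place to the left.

O²⁻

Scanning neighbour by neighbour, only Na⁺/O²⁻ violates a trend: both have 10 electrons but Z(Na)=11 > Z(O)=8, so Na⁺ should be the smaller of the two. That makes O²⁻ the one sitting a position late relative to where it belongs.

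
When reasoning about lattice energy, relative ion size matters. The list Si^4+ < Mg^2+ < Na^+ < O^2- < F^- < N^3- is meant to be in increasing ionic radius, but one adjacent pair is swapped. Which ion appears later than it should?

Compare adjacent ions: both have 10 electrons but Z(F)=9 > Z(O)=8, so F^- should be the smaller of the two — yet in this increasing list O^2- sits before F^-. Nothing else is reversed, so F^- should move one place to the left.

F^-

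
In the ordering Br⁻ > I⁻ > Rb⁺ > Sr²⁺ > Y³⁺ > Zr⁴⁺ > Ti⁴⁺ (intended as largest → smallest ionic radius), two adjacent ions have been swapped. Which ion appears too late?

I⁻

Compare adjacent ions: same group and charge — period 4 sits above period 5, so Br⁻ is smaller — yet in this decreasing list Br⁻ sits before I⁻. Nothing else is reversed, so I⁻ should move one place to the left.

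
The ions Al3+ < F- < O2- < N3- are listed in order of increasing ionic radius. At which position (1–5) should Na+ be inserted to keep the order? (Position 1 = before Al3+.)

2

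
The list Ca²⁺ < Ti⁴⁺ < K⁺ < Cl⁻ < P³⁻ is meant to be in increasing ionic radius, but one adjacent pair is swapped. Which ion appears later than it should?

Ti⁴⁺

The pair Ca²⁺, Ti⁴⁺ is the wrong way round — they are isoelectronic (18 e⁻) and Ti has more protons than Ca (22 vs 20), making Ti⁴⁺ smaller. All other adjacent pairs agree with periodic trends, so Ti⁴⁺ is the misplaced ion.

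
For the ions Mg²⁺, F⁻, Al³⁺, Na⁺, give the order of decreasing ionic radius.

All of these have 10 electrons (isoelectronic). With the same electron cloud, the ion with the most protons pulls it in tightest. Nuclear charges: Al³⁺ (Z=13), Mg²⁺ (Z=12), Na⁺ (Z=11), F⁻ (Z=9). Highest Z is smallest.

F⁻ > Na⁺ > Mg²⁺ > Al³⁺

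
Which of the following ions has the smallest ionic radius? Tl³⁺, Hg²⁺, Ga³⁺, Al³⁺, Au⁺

Al³⁺

Work out protons and electrons: Al³⁺ has 10 e⁻ (Z=13), Ga³⁺ has 28 e⁻ (Z=31), Tl³⁺ has 78 e⁻ (Z=81), Hg²⁺ has 78 e⁻ (Z=80), Au⁺ has 78 e⁻ (Z=79). Al³⁺ < Ga³⁺ (same group, 1 shell fewer); Ga³⁺ < Tl³⁺ (same group, period 4 vs 6); Tl³⁺ < Hg²⁺ (both 78 e⁻, Z=81>80); Hg²⁺ < Au⁺ (isoelectronic, higher Z=80 is smaller).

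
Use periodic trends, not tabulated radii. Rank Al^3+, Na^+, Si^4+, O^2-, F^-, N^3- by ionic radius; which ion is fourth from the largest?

Na^+

Each ion has 10 electrons. The ranking follows nuclear charge in reverse — greater Z gives a smaller radius. Si^4+ (Z=14), Al^3+ (Z=13), Na^+ (Z=11), F^- (Z=9), O^2- (Z=8), N^3- (Z=7).
That gives Si^4+ < Al^3+ < Na^+ < F^- < O^2- < N^3-. From the largest end, number 4 is Na^+.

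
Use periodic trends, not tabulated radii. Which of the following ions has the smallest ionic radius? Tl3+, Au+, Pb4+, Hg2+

Isoelectronic series (78 e⁻ each). Size is set by nuclear charge: more protons means a smaller ion. Pb4+ (Z=82), Tl3+ (Z=81), Hg2+ (Z=80), Au+ (Z=79).

Pb4+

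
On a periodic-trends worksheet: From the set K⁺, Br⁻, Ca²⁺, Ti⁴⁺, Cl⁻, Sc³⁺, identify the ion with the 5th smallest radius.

Tabulating Z and e⁻: Ti⁴⁺ has 18 e⁻ (Z=22), Sc³⁺ has 18 e⁻ (Z=21), Ca²⁺ has 18 e⁻ (Z=20), K⁺ has 18 e⁻ (Z=19), Cl⁻ has 18 e⁻ (Z=17), Br⁻ has 36 e⁻ (Z=35). Ti⁴⁺ < Sc³⁺ (isoelectronic, higher Z=22 is smaller); Sc³⁺ < Ca²⁺ (isoelectronic, higher Z=21 is smaller); Ca²⁺ < K⁺ (both 18 e⁻, Z=20>19); K⁺ < Cl⁻ (both 18 e⁻, Z=19>17); Cl⁻ < Br⁻ (same group, 1 shell fewer).
Full ascending order: Ti⁴⁺ < Sc³⁺ < Ca²⁺ < K⁺ < Cl⁻ < Br⁻. Counting from the smallest, position 5 is Cl⁻.

Cl⁻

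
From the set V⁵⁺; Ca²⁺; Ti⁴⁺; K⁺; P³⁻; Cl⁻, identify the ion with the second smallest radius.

Ti⁴⁺

All of these have 18 electrons (isoelectronic). With the same electron cloud, the ion with the most protons pulls it in tightest. Nuclear charges: V⁵⁺ (Z=23), Ti⁴⁺ (Z=22), Ca²⁺ (Z=20), K⁺ (Z=19), Cl⁻ (Z=17), P³⁻ (Z=15). Highest Z is smallest.
That gives V⁵⁺ < Ti⁴⁺ < Ca²⁺ < K⁺ < Cl⁻ < P³⁻. From the smallest end, number 2 is Ti⁴⁺.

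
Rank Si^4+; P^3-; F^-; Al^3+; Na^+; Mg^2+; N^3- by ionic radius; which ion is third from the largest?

F^-

Tabulating Z and e⁻: Si^4+: 10 e⁻, Z=14, Al^3+: 10 e⁻, Z=13, Mg^2+: 10 e⁻, Z=12, Na^+: 10 e⁻, Z=11, F^-: 10 e⁻, Z=9, N^3-: 10 e⁻, Z=7, P^3-: 18 e⁻, Z=15. Si^4+ < Al^3+ (isoelectronic, higher Z=14 is smaller); Al^3+ < Mg^2+ (both 10 e⁻, Z=13>12); Mg^2+ < Na^+ (both 10 e⁻, Z=12>11); Na^+ < F^- (both 10 e⁻, Z=11>9); F^- < N^3- (isoelectronic, higher Z=9 is smaller); N^3- < P^3- (same group, 1 shell fewer).
So the order is Si^4+ < Al^3+ < Mg^2+ < Na^+ < F^- < N^3- < P^3-; the 3rd-largest ion is F^-.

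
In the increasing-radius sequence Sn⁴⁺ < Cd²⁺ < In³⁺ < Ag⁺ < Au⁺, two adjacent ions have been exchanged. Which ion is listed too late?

Scanning neighbour by neighbour, only Cd²⁺/In³⁺ violates a trend: they are isoelectronic (46 e⁻) and In has more protons than Cd (49 vs 48), making In³⁺ smaller. That makes In³⁺ the one sitting a position late relative to where it belongs.

In³⁺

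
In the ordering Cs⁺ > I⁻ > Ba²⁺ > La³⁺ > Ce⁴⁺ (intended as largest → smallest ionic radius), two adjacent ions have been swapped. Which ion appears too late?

The pair Cs⁺, I⁻ is the wrong way round — they are isoelectronic (54 e⁻) and Cs has more protons than I (55 vs 53), making Cs⁺ smaller. All other adjacent pairs agree with periodic trends, so I⁻ is the misplaced ion.

I⁻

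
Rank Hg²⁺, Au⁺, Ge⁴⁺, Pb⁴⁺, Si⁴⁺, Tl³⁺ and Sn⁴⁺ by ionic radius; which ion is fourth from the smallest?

Tabulating Z and e⁻: Si⁴⁺ (Z=14, 10 e⁻), Ge⁴⁺ (Z=32, 28 e⁻), Sn⁴⁺ (Z=50, 46 e⁻), Pb⁴⁺ (Z=82, 78 e⁻), Tl³⁺ (Z=81, 78 e⁻), Hg²⁺ (Z=80, 78 e⁻), Au⁺ (Z=79, 78 e⁻). Si⁴⁺ < Ge⁴⁺ (same group, 1 shell fewer); Ge⁴⁺ < Sn⁴⁺ (same group, period 4 vs 5); Sn⁴⁺ < Pb⁴⁺ (same group, period 5 vs 6); Pb⁴⁺ < Tl³⁺ (both 78 e⁻, Z=82>81); Tl³⁺ < Hg²⁺ (isoelectronic, higher Z=81 is smaller); Hg²⁺ < Au⁺ (both 78 e⁻, Z=80>79).
Full ascending order: Si⁴⁺ < Ge⁴⁺ < Sn⁴⁺ < Pb⁴⁺ < Tl³⁺ < Hg²⁺ < Au⁺. Counting from the smallest, position 4 is Pb⁴⁺.

Pb⁴⁺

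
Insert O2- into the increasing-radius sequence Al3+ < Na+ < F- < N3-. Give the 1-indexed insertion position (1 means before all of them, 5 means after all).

These species are isoelectronic with 10 electrons. The only difference is the number of protons: Al3+ (Z=13), Na+ (Z=11), F- (Z=9), O2- (Z=8), N3- (Z=7). The strongest nuclear pull (Al3+) gives the smallest ion.
With O2- included the full order is Al3+ < Na+ < F- < O2- < N3-, so it takes position 4.

4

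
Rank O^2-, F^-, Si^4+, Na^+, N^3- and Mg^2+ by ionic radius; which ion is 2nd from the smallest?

Each ion has 10 electrons. The ranking follows nuclear charge in reverse — greater Z gives a smaller radius. Si^4+ (Z=14), Mg^2+ (Z=12), Na^+ (Z=11), F^- (Z=9), O^2- (Z=8), N^3- (Z=7).
So the order is Si^4+ < Mg^2+ < Na^+ < F^- < O^2- < N^3-; the 2nd-smallest ion is Mg^2+.

Mg^2+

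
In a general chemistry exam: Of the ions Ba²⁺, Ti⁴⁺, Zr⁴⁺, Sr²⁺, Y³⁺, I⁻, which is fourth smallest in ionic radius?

Ti⁴⁺ (Z=22, 18 e⁻), Zr⁴⁺ (Z=40, 36 e⁻), Y³⁺ (Z=39, 36 e⁻), Sr²⁺ (Z=38, 36 e⁻), Ba²⁺ (Z=56, 54 e⁻), I⁻ (Z=53, 54 e⁻). Ti⁴⁺ < Zr⁴⁺ (same group, 1 shell fewer); Zr⁴⁺ < Y³⁺ (both 36 e⁻, Z=40>39); Y³⁺ < Sr²⁺ (isoelectronic, higher Z=39 is smaller); Sr²⁺ < Ba²⁺ (same group, period 5 vs 6); Ba²⁺ < I⁻ (both 54 e⁻, Z=56>53).
That gives Ti⁴⁺ < Zr⁴⁺ < Y³⁺ < Sr²⁺ < Ba²⁺ < I⁻. From the smallest end, number 4 is Sr²⁺.

Sr²⁺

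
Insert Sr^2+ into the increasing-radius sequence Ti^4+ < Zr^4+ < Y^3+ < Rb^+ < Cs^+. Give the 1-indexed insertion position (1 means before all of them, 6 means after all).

4

Tabulating Z and e⁻: Ti^4+ has 18 e⁻ (Z=22), Zr^4+ has 36 e⁻ (Z=40), Y^3+ has 36 e⁻ (Z=39), Sr^2+ has 36 e⁻ (Z=38), Rb^+ has 36 e⁻ (Z=37), Cs^+ has 54 e⁻ (Z=55). Ti^4+ < Zr^4+ (same group, period 4 vs 5); Zr^4+ < Y^3+ (isoelectronic, higher Z=40 is smaller); Y^3+ < Sr^2+ (isoelectronic, higher Z=39 is smaller); Sr^2+ < Rb^+ (both 36 e⁻, Z=38>37); Rb^+ < Cs^+ (same group, period 5 vs 6).
Merged order: Ti^4+ < Zr^4+ < Y^3+ < Sr^2+ < Rb^+ < Cs^+ — Sr^2+ is number 4.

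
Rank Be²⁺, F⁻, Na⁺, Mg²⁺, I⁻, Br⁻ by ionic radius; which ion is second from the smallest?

Mg²⁺

First list Z and electron count for each: Be²⁺ (Z=4, 2 e⁻), Mg²⁺ (Z=12, 10 e⁻), Na⁺ (Z=11, 10 e⁻), F⁻ (Z=9, 10 e⁻), Br⁻ (Z=35, 36 e⁻), I⁻ (Z=53, 54 e⁻). Be²⁺ < Mg²⁺ (same group, 1 shell fewer); Mg²⁺ < Na⁺ (both 10 e⁻, Z=12>11); Na⁺ < F⁻ (isoelectronic, higher Z=11 is smaller); F⁻ < Br⁻ (same group, period 2 vs 4); Br⁻ < I⁻ (same group, period 4 vs 5).
So the order is Be²⁺ < Mg²⁺ < Na⁺ < F⁻ < Br⁻ < I⁻; the 2nd-smallest ion is Mg²⁺.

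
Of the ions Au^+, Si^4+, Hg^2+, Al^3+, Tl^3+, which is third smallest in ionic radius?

Tl^3+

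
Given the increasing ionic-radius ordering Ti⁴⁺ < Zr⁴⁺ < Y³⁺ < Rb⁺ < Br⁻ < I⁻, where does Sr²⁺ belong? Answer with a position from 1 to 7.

Ti⁴⁺ (Z=22, 18 e⁻), Zr⁴⁺ (Z=40, 36 e⁻), Y³⁺ (Z=39, 36 e⁻), Sr²⁺ (Z=38, 36 e⁻), Rb⁺ (Z=37, 36 e⁻), Br⁻ (Z=35, 36 e⁻), I⁻ (Z=53, 54 e⁻). Ti⁴⁺ < Zr⁴⁺ (same group, period 4 vs 5); Zr⁴⁺ < Y³⁺ (isoelectronic, higher Z=40 is smaller); Y³⁺ < Sr²⁺ (both 36 e⁻, Z=39>38); Sr²⁺ < Rb⁺ (isoelectronic, higher Z=38 is smaller); Rb⁺ < Br⁻ (both 36 e⁻, Z=37>35); Br⁻ < I⁻ (same group, 1 shell fewer).
The complete sequence is Ti⁴⁺ < Zr⁴⁺ < Y³⁺ < Sr²⁺ < Rb⁺ < Br⁻ < I⁻. Sr²⁺ sits at position 4.

4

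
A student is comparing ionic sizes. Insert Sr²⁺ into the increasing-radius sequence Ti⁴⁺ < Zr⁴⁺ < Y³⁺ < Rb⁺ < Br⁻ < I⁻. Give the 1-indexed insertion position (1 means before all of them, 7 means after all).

Electron counts and nuclear charges: Ti⁴⁺ has 18 e⁻ (Z=22), Zr⁴⁺ has 36 e⁻ (Z=40), Y³⁺ has 36 e⁻ (Z=39), Sr²⁺ has 36 e⁻ (Z=38), Rb⁺ has 36 e⁻ (Z=37), Br⁻ has 36 e⁻ (Z=35), I⁻ has 54 e⁻ (Z=53). Ti⁴⁺ < Zr⁴⁺ (same group, period 4 vs 5); Zr⁴⁺ < Y³⁺ (both 36 e⁻, Z=40>39); Y³⁺ < Sr²⁺ (both 36 e⁻, Z=39>38); Sr²⁺ < Rb⁺ (isoelectronic, higher Z=38 is smaller); Rb⁺ < Br⁻ (isoelectronic, higher Z=37 is smaller); Br⁻ < I⁻ (same group, period 4 vs 5).
With Sr²⁺ included the full order is Ti⁴⁺ < Zr⁴⁺ < Y³⁺ < Sr²⁺ < Rb⁺ < Br⁻ < I⁻, so it takes position 4.

4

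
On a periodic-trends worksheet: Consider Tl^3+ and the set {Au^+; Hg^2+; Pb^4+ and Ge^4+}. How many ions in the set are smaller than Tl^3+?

Work out protons and electrons: Ge^4+ has 28 e⁻ (Z=32), Pb^4+ has 78 e⁻ (Z=82), Tl^3+ has 78 e⁻ (Z=81), Hg^2+ has 78 e⁻ (Z=80), Au^+ has 78 e⁻ (Z=79). Ge^4+ < Pb^4+ (same group, 2 shells fewer); Pb^4+ < Tl^3+ (isoelectronic, higher Z=82 is smaller); Tl^3+ < Hg^2+ (both 78 e⁻, Z=81>80); Hg^2+ < Au^+ (both 78 e⁻, Z=80>79).
Placing each against Tl^3+: smaller — Ge^4+, Pb^4+; larger — Hg^2+, Au^+. Count: 2.

2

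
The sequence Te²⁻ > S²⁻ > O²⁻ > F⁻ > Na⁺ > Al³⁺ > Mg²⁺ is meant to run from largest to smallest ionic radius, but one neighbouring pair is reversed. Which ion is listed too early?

Scanning neighbour by neighbour, only Al³⁺/Mg²⁺ violates a trend: Al³⁺ and Mg²⁺ share 10 electrons; the higher nuclear charge on Al (Z=13) contracts it more, so Al³⁺ < Mg²⁺. That makes Al³⁺ the one sitting a position early relative to where it belongs.

Al³⁺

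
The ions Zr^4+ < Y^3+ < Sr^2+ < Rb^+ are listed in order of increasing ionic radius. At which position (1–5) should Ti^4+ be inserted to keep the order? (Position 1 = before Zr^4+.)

Tabulating Z and e⁻: Ti^4+ has 18 e⁻ (Z=22), Zr^4+ has 36 e⁻ (Z=40), Y^3+ has 36 e⁻ (Z=39), Sr^2+ has 36 e⁻ (Z=38), Rb^+ has 36 e⁻ (Z=37). Ti^4+ < Zr^4+ (same group, period 4 vs 5); Zr^4+ < Y^3+ (both 36 e⁻, Z=40>39); Y^3+ < Sr^2+ (both 36 e⁻, Z=39>38); Sr^2+ < Rb^+ (isoelectronic, higher Z=38 is smaller).
The complete sequence is Ti^4+ < Zr^4+ < Y^3+ < Sr^2+ < Rb^+. Ti^4+ sits at position 1.

1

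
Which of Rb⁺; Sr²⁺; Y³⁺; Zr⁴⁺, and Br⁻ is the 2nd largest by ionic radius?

Rb⁺

All of these have 36 electrons (isoelectronic). With the same electron cloud, the ion with the most protons pulls it in tightest. Nuclear charges: Zr⁴⁺ (Z=40), Y³⁺ (Z=39), Sr²⁺ (Z=38), Rb⁺ (Z=37), Br⁻ (Z=35). Highest Z is smallest.
Full ascending order: Zr⁴⁺ < Y³⁺ < Sr²⁺ < Rb⁺ < Br⁻. Counting from the largest, position 2 is Rb⁺.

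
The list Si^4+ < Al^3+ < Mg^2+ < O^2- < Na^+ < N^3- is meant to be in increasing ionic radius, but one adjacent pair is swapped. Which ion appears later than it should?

Na^+

Compare adjacent ions: Na^+ and O^2- share 10 electrons; the higher nuclear charge on Na (Z=11) contracts it more, so Na^+ < O^2- — yet in this increasing list O^2- sits before Na^+. Nothing else is reversed, so Na^+ should move one place to the left.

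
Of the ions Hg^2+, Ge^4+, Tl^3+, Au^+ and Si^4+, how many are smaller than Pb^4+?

Work out protons and electrons: Si^4+ (Z=14, 10 e⁻), Ge^4+ (Z=32, 28 e⁻), Pb^4+ (Z=82, 78 e⁻), Tl^3+ (Z=81, 78 e⁻), Hg^2+ (Z=80, 78 e⁻), Au^+ (Z=79, 78 e⁻). Si^4+ < Ge^4+ (same group, 1 shell fewer); Ge^4+ < Pb^4+ (same group, 2 shells fewer); Pb^4+ < Tl^3+ (both 78 e⁻, Z=82>81); Tl^3+ < Hg^2+ (both 78 e⁻, Z=81>80); Hg^2+ < Au^+ (both 78 e⁻, Z=80>79).
Placing each against Pb^4+: smaller — Si^4+, Ge^4+; larger — Tl^3+, Hg^2+, Au^+. So 2 are smaller.

2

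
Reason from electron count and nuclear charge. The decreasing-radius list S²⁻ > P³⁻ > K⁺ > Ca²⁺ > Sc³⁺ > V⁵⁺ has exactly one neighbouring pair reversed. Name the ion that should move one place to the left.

P³⁻

The pair S²⁻, P³⁻ is the wrong way round — both have 18 electrons but Z(S)=16 > Z(P)=15, so S²⁻ should be the smaller of the two. All other adjacent pairs agree with periodic trends, so P³⁻ is the misplaced ion.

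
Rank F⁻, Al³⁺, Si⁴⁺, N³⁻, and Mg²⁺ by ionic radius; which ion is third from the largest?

Each ion has 10 electrons. The ranking follows nuclear charge in reverse — greater Z gives a smaller radius. Si⁴⁺ (Z=14), Al³⁺ (Z=13), Mg²⁺ (Z=12), F⁻ (Z=9), N³⁻ (Z=7).
Full ascending order: Si⁴⁺ < Al³⁺ < Mg²⁺ < F⁻ < N³⁻. Counting from the largest, position 3 is Mg²⁺.

Mg²⁺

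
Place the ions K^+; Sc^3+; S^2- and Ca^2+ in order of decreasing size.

These species are isoelectronic with 18 electrons. The only difference is the number of protons: Sc^3+ (Z=21), Ca^2+ (Z=20), K^+ (Z=19), S^2- (Z=16). The strongest nuclear pull (Sc^3+) gives the smallest ion.

S^2- > K^+ > Ca^2+ > Sc^3+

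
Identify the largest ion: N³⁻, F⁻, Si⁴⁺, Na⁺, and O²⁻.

Each ion has 10 electrons. The ranking follows nuclear charge in reverse — greater Z gives a smaller radius. Si⁴⁺ (Z=14), Na⁺ (Z=11), F⁻ (Z=9), O²⁻ (Z=8), N³⁻ (Z=7).

N³⁻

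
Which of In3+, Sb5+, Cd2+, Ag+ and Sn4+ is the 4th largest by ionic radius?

Sn4+

These species are isoelectronic with 46 electrons. The only difference is the number of protons: Sb5+ (Z=51), Sn4+ (Z=50), In3+ (Z=49), Cd2+ (Z=48), Ag+ (Z=47). The strongest nuclear pull (Sb5+) gives the smallest ion.
That gives Sb5+ < Sn4+ < In3+ < Cd2+ < Ag+. From the largest end, number 4 is Sn4+.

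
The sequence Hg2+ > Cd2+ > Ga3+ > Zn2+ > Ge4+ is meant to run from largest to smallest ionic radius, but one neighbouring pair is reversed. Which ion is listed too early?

Check each adjacent pair. Ga3+ and Zn2+ are reversed: both have 28 electrons but Z(Ga)=31 > Z(Zn)=30, so Ga3+ should be the smaller of the two. No other neighbouring pair contradicts the periodic trends, so Ga3+ is the ion listed too early.

Ga3+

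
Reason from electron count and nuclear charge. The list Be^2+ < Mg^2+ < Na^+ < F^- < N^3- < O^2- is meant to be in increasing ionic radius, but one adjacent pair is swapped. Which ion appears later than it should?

O^2-

Scanning neighbour by neighbour, only N^3-/O^2- violates a trend: O^2- and N^3- share 10 electrons; the higher nuclear charge on O (Z=8) contracts it more, so O^2- < N^3-. That makes O^2- the one sitting a position late relative to where it belongs.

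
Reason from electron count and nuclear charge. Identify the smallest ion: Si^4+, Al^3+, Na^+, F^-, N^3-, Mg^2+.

Si^4+

All of these have 10 electrons (isoelectronic). With the same electron cloud, the ion with the most protons pulls it in tightest. Nuclear charges: Si^4+ (Z=14), Al^3+ (Z=13), Mg^2+ (Z=12), Na^+ (Z=11), F^- (Z=9), N^3- (Z=7). Highest Z is smallest.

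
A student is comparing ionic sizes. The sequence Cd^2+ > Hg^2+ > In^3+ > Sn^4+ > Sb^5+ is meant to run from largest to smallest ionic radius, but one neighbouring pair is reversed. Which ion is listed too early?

Compare adjacent ions: same group and charge — period 5 sits above period 6, so Cd^2+ is smaller — yet in this decreasing list Cd^2+ sits before Hg^2+. Nothing else is reversed, so Cd^2+ should move one place to the right.

Cd^2+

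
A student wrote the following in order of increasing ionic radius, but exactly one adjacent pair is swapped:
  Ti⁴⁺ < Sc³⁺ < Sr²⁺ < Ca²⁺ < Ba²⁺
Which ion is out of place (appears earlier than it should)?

Sr²⁺

The pair Sr²⁺, Ca²⁺ is the wrong way round — Ca²⁺ and Sr²⁺ are in one column with the same charge; the lighter period-4 ion has one fewer shell and is smaller. All other adjacent pairs agree with periodic trends, so Sr²⁺ is the misplaced ion.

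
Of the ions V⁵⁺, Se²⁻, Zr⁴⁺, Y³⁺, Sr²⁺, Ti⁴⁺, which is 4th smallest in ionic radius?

First list Z and electron count for each: V⁵⁺: 18 e⁻, Z=23, Ti⁴⁺: 18 e⁻, Z=22, Zr⁴⁺: 36 e⁻, Z=40, Y³⁺: 36 e⁻, Z=39, Sr²⁺: 36 e⁻, Z=38, Se²⁻: 36 e⁻, Z=34. V⁵⁺ < Ti⁴⁺ (both 18 e⁻, Z=23>22); Ti⁴⁺ < Zr⁴⁺ (same group, period 4 vs 5); Zr⁴⁺ < Y³⁺ (isoelectronic, higher Z=40 is smaller); Y³⁺ < Sr²⁺ (isoelectronic, higher Z=39 is smaller); Sr²⁺ < Se²⁻ (both 36 e⁻, Z=38>34).
So the order is V⁵⁺ < Ti⁴⁺ < Zr⁴⁺ < Y³⁺ < Sr²⁺ < Se²⁻; the 4th-smallest ion is Y³⁺.

Y³⁺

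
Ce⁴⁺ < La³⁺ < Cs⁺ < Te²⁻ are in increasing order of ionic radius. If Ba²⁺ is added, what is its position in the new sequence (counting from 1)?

3

Isoelectronic series (54 e⁻ each). Size is set by nuclear charge: more protons means a smaller ion. Ce⁴⁺ (Z=58), La³⁺ (Z=57), Ba²⁺ (Z=56), Cs⁺ (Z=55), Te²⁻ (Z=52).
Putting Ba²⁺ in gives Ce⁴⁺ < La³⁺ < Ba²⁺ < Cs⁺ < Te²⁻; it lands at slot 3.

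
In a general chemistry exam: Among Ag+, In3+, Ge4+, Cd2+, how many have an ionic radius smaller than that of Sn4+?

1

Tabulating Z and e⁻: Ge4+ has 28 e⁻ (Z=32), Sn4+ has 46 e⁻ (Z=50), In3+ has 46 e⁻ (Z=49), Cd2+ has 46 e⁻ (Z=48), Ag+ has 46 e⁻ (Z=47). Ge4+ < Sn4+ (same group, 1 shell fewer); Sn4+ < In3+ (isoelectronic, higher Z=50 is smaller); In3+ < Cd2+ (both 46 e⁻, Z=49>48); Cd2+ < Ag+ (isoelectronic, higher Z=48 is smaller).
Placing each against Sn4+: smaller — Ge4+; larger — In3+, Cd2+, Ag+. That's 1.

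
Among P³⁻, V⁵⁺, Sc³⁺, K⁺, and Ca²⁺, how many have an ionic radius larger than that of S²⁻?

These species are isoelectronic with 18 electrons. The only difference is the number of protons: V⁵⁺ (Z=23), Sc³⁺ (Z=21), Ca²⁺ (Z=20), K⁺ (Z=19), S²⁻ (Z=16), P³⁻ (Z=15). The strongest nuclear pull (V⁵⁺) gives the smallest ion.
Overall: V⁵⁺ < Sc³⁺ < Ca²⁺ < K⁺ < S²⁻ < P³⁻. S²⁻ has 4 below it and 1 above. So 1 is larger.

1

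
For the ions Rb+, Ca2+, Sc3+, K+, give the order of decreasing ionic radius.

Rb+ > K+ > Ca2+ > Sc3+

First list Z and electron count for each: Sc3+ has 18 e⁻ (Z=21), Ca2+ has 18 e⁻ (Z=20), K+ has 18 e⁻ (Z=19), Rb+ has 36 e⁻ (Z=37). Sc3+ < Ca2+ (both 18 e⁻, Z=21>20); Ca2+ < K+ (isoelectronic, higher Z=20 is smaller); K+ < Rb+ (same group, period 4 vs 5).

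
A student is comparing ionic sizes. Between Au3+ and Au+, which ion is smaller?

Au3+

For a single element, ionic radius drops as positive charge rises — Au3+ < Au+.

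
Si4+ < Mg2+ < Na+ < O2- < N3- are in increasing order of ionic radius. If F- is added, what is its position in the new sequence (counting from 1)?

All of these have 10 electrons (isoelectronic). With the same electron cloud, the ion with the most protons pulls it in tightest. Nuclear charges: Si4+ (Z=14), Mg2+ (Z=12), Na+ (Z=11), F- (Z=9), O2- (Z=8), N3- (Z=7). Highest Z is smallest.
The complete sequence is Si4+ < Mg2+ < Na+ < F- < O2- < N3-. F- sits at position 4.

4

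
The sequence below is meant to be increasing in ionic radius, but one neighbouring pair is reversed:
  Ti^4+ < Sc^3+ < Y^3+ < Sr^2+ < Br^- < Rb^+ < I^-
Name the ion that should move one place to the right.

Br^-

The pair Br^-, Rb^+ is the wrong way round — both have 36 electrons but Z(Rb)=37 > Z(Br)=35, so Rb^+ should be the smaller of the two. All other adjacent pairs agree with periodic trends, so Br^- is the misplaced ion.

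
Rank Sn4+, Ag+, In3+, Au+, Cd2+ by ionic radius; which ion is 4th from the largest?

In3+

First list Z and electron count for each: Sn4+ (Z=50, 46 e⁻), In3+ (Z=49, 46 e⁻), Cd2+ (Z=48, 46 e⁻), Ag+ (Z=47, 46 e⁻), Au+ (Z=79, 78 e⁻). Sn4+ < In3+ (both 46 e⁻, Z=50>49); In3+ < Cd2+ (isoelectronic, higher Z=49 is smaller); Cd2+ < Ag+ (isoelectronic, higher Z=48 is smaller); Ag+ < Au+ (same group, 1 shell fewer).
Ordering: Sn4+ < In3+ < Cd2+ < Ag+ < Au+. The 4th largest is In3+.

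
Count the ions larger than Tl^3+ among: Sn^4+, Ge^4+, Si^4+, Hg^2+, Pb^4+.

Electron counts and nuclear charges: Si^4+ (Z=14, 10 e⁻), Ge^4+ (Z=32, 28 e⁻), Sn^4+ (Z=50, 46 e⁻), Pb^4+ (Z=82, 78 e⁻), Tl^3+ (Z=81, 78 e⁻), Hg^2+ (Z=80, 78 e⁻). Si^4+ < Ge^4+ (same group, 1 shell fewer); Ge^4+ < Sn^4+ (same group, period 4 vs 5); Sn^4+ < Pb^4+ (same group, period 5 vs 6); Pb^4+ < Tl^3+ (isoelectronic, higher Z=82 is smaller); Tl^3+ < Hg^2+ (both 78 e⁻, Z=81>80).
Relative to Tl^3+, the ions that are larger are Hg^2+. So 1 is larger.

1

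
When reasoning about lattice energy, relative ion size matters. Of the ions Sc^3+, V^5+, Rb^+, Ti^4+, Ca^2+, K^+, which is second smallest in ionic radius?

Ti^4+

Electron counts and nuclear charges: V^5+ (Z=23, 18 e⁻), Ti^4+ (Z=22, 18 e⁻), Sc^3+ (Z=21, 18 e⁻), Ca^2+ (Z=20, 18 e⁻), K^+ (Z=19, 18 e⁻), Rb^+ (Z=37, 36 e⁻). V^5+ < Ti^4+ (isoelectronic, higher Z=23 is smaller); Ti^4+ < Sc^3+ (both 18 e⁻, Z=22>21); Sc^3+ < Ca^2+ (both 18 e⁻, Z=21>20); Ca^2+ < K^+ (isoelectronic, higher Z=20 is smaller); K^+ < Rb^+ (same group, 1 shell fewer).
Ordering: V^5+ < Ti^4+ < Sc^3+ < Ca^2+ < K^+ < Rb^+. The second smallest is Ti^4+.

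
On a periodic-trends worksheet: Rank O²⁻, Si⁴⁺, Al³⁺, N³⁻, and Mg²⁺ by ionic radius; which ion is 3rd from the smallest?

All of these have 10 electrons (isoelectronic). With the same electron cloud, the ion with the most protons pulls it in tightest. Nuclear charges: Si⁴⁺ (Z=14), Al³⁺ (Z=13), Mg²⁺ (Z=12), O²⁻ (Z=8), N³⁻ (Z=7). Highest Z is smallest.
So the order is Si⁴⁺ < Al³⁺ < Mg²⁺ < O²⁻ < N³⁻; the 3rd-smallest ion is Mg²⁺.

Mg²⁺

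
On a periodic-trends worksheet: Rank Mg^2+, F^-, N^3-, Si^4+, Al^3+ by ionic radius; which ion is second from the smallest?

Al^3+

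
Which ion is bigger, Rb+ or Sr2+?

Isoelectronic series (36 e⁻ each). Size is set by nuclear charge: more protons means a smaller ion. Sr2+ (Z=38), Rb+ (Z=37).

Rb+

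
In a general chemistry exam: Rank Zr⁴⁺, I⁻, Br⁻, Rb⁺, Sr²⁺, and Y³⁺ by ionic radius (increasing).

Electron counts and nuclear charges: Zr⁴⁺ (Z=40, 36 e⁻), Y³⁺ (Z=39, 36 e⁻), Sr²⁺ (Z=38, 36 e⁻), Rb⁺ (Z=37, 36 e⁻), Br⁻ (Z=35, 36 e⁻), I⁻ (Z=53, 54 e⁻). Zr⁴⁺ < Y³⁺ (both 36 e⁻, Z=40>39); Y³⁺ < Sr²⁺ (both 36 e⁻, Z=39>38); Sr²⁺ < Rb⁺ (both 36 e⁻, Z=38>37); Rb⁺ < Br⁻ (isoelectronic, higher Z=37 is smaller); Br⁻ < I⁻ (same group, 1 shell fewer).

Zr⁴⁺ < Y³⁺ < Sr²⁺ < Rb⁺ < Br⁻ < I⁻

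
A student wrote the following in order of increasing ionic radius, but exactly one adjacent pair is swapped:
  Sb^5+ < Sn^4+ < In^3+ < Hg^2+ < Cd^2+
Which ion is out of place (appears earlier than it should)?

Compare adjacent ions: Cd^2+ and Hg^2+ are in one column with the same charge; the lighter period-5 ion has one fewer shell and is smaller — yet in this increasing list Hg^2+ sits before Cd^2+. Nothing else is reversed, so Hg^2+ should move one place to the right.

Hg^2+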